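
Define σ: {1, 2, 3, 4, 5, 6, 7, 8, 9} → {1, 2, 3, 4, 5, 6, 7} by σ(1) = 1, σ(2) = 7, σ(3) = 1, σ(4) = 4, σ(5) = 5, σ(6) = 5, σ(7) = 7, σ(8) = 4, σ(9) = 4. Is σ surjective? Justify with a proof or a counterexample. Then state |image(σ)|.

No element maps to 2, so σ is not surjective.
The image of σ is {1, 4, 5, 7}, which has 4 elements.

4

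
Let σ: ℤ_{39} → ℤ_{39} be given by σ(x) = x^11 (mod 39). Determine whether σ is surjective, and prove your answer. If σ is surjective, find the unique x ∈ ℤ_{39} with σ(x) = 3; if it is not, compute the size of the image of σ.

Computing x^11 mod 39 for each x (by repeated squaring, reducing mod 39 at every step), the values σ(0), σ(1), …, σ(38) are: 0, 1, 20, 9, 10, 8, 24, 28, 5, 3, 4, 32, 12, 13, 14, 33, 22, 23, 21, 37, 2, 18, 16, 17, 6, 25, 26, 27, 7, 35, 36, 34, 11, 15, 31, 29, 30, 19, 38.
Every element of ℤ_{39} appears exactly once in this list, so σ is a bijection, and in particular surjective.
Since σ is surjective, we read off the preimage of 3 from the same table: σ(9) = 3, so σ⁻¹(3) = 9.

9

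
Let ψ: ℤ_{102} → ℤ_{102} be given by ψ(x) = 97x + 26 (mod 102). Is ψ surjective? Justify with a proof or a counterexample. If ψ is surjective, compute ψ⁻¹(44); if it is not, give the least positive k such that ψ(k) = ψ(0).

Recall: surjectivity means every element of the codomain has a preimage under ψ.
Since gcd(97, 102) = 1, 97 is invertible modulo 102. Euclid's algorithm: 102 = 1·97 + 5, 97 = 19·5 + 2, 5 = 2·2 + 1; back-substituting gives 1 = 61·97 − 58·102, so 97⁻¹ ≡ 61 (mod 102).
For any y ∈ ℤ_{102}, x = 61(y − 26) mod 102 satisfies ψ(x) = 97·61(y − 26) + 26 ≡ y (since 97·61 ≡ 1 mod 102). So every y has a preimage.
Hence ψ is surjective.
Since ψ is surjective, we compute ψ⁻¹(44): solve 97x + 26 ≡ 44 (mod 102), i.e. 97x ≡ 18 (mod 102).
Multiplying by 97⁻¹ = 61 gives x ≡ 61·18 = 1098 = 10·102 + 78 ≡ 78 (mod 102).
Check: ψ(78) = 97·78 + 26 = 7592 = 74·102 + 44 ≡ 44 (mod 102).

78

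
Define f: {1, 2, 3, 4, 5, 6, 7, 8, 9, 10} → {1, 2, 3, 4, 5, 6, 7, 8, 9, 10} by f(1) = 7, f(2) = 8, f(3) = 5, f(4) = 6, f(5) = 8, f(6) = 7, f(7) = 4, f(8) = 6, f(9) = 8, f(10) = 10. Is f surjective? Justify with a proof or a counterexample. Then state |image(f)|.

6

No element maps to 1, so f is not surjective.
The image of f is {4, 5, 6, 7, 8, 10}, which has 6 elements.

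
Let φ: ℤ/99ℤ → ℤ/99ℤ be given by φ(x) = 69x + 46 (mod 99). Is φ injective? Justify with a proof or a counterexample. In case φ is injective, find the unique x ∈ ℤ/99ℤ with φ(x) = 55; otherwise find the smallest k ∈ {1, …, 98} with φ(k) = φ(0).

33

We have gcd(69, 99) = 3 > 1. Taking x_1 = 0 and x_2 = 33: φ(0) = 46 and φ(33) = 69·33 + 46 = 2323 ≡ 46 (mod 99).
So φ(0) = φ(33) while 0 ≠ 33, therefore φ is not injective.
Since φ is not injective, we find the least positive k with φ(k) = φ(0): this means 69k ≡ 0 (mod 99), i.e. 99 ∣ 69k. Since gcd(69, 99) = 3, dividing through by 3 this holds exactly when 33 ∣ 23k, and as gcd(23, 33) = 1, exactly when 33 ∣ k.
The smallest positive such k is 33.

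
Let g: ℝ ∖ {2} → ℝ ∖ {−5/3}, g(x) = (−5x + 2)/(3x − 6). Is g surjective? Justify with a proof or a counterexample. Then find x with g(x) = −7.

For any y ≠ −5/3, solving y(3x − 6) = −5x + 2 for x gives a well-defined x ≠ 2. So g is surjective.
Solving g(x) = −7: cross-multiplying gives −5x + 2 = −7(3x − 6), which rearranges to 16x = 40, so x = 5/2.

5/2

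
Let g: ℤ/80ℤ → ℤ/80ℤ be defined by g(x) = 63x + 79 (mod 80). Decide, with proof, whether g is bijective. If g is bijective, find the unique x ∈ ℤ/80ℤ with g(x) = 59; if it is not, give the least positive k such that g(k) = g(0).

20

Recall: g is injective when g(a) = g(b) forces a = b.
If g(a) = g(b), then 63a ≡ 63b (mod 80). Because gcd(63, 80) = 1, we may cancel 63 to get a ≡ b (mod 80).
We now compute 63⁻¹ mod 80 explicitly. Euclid's algorithm: 80 = 1·63 + 17, 63 = 3·17 + 12, 17 = 1·12 + 5, 12 = 2·5 + 2, 5 = 2·2 + 1; back-substituting gives 1 = 47·63 − 37·80, so 63⁻¹ ≡ 47 (mod 80).
For any y ∈ ℤ/80ℤ, x = 47(y − 79) mod 80 satisfies g(x) = 63·47(y − 79) + 79 ≡ y (since 63·47 ≡ 1 mod 80). So every y has a preimage.
Therefore g is bijective.
Since g is bijective, we find g⁻¹(59): we need 63x ≡ 59 − 79 ≡ 60 (mod 80). Using 63⁻¹ = 47: x ≡ 47·60 = 2820 = 35·80 + 20, so x = 20.
Check: g(20) = 63·20 + 79 = 1339 = 16·80 + 59 ≡ 59 (mod 80).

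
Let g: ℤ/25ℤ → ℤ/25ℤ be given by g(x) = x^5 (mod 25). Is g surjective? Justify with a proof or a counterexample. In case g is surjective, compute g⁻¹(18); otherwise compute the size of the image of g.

5

g(0) = 0^5 = 0.
g(5): Repeated squaring mod 25: 5^1 ≡ 5, 5^2 ≡ 5² = 25 ≡ 0, 5^4 ≡ 0² = 0. Since 5 = 4 + 1, 5^5 ≡ 0·5: 0·5 = 0. So 5^5 ≡ 0 (mod 25).
So g(0) = g(5) = 0 while 0 ≠ 5, thus g is not injective.
A non-injective map from the 25-element set ℤ/25ℤ to itself takes at most 24 distinct values, so it cannot be surjective. Thus g is not surjective.
Since g is not surjective, we determine |image(g)|. Computing x^5 mod 25 for each x (by repeated squaring, reducing mod 25 at every step), the values g(0), g(1), …, g(24) are: 0, 1, 7, 18, 24, 0, 1, 7, 18, 24, 0, 1, 7, 18, 24, 0, 1, 7, 18, 24, 0, 1, 7, 18, 24.
The distinct values are {0, 1, 7, 18, 24}; there are 5 of them.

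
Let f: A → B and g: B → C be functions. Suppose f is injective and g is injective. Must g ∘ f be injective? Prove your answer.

Suppose (g ∘ f)(u) = (g ∘ f)(v), i.e. g(f(u)) = g(f(v)).
Since g is injective, f(u) = f(v). Since f is injective, u = v. Hence g ∘ f is injective.

injective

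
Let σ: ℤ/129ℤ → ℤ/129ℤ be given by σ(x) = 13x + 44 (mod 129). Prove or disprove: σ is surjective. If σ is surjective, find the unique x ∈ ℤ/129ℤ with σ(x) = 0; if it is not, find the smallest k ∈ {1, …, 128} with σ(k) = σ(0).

Since gcd(13, 129) = 1, 13 is invertible modulo 129. Euclid's algorithm: 129 = 9·13 + 12, 13 = 1·12 + 1; back-substituting gives 1 = 10·13 − 1·129, so 13⁻¹ ≡ 10 (mod 129).
Then y ↦ 10(y − 44) is a two-sided inverse to σ, so every y ∈ ℤ/129ℤ has a preimage.
Thus σ is surjective.
Since σ is surjective, we compute σ⁻¹(0): solve 13x + 44 ≡ 0 (mod 129), i.e. 13x ≡ 85 (mod 129).
Multiplying by 13⁻¹ = 10 gives x ≡ 10·85 = 850 = 6·129 + 76 ≡ 76 (mod 129).
Check: σ(76) = 13·76 + 44 = 1032 = 8·129 + 0 ≡ 0 (mod 129).

76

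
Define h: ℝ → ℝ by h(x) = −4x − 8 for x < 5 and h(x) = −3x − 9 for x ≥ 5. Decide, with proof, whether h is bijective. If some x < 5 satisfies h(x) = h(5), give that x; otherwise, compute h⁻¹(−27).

4

Both pieces are strictly decreasing (slopes −4 and −3), so each is injective on its own interval.
The left piece maps (−∞, 5) onto (−28, ∞); the right piece maps [5, ∞) onto (−∞, −24].
These images overlap. In particular h(5) = −24 (right piece), and solving −4x − 8 = −24 on the left piece gives x = 4 < 5.
So h(4) = h(5) with 4 ≠ 5, and h is not injective, hence not bijective. This x = 4 is the requested value below 5.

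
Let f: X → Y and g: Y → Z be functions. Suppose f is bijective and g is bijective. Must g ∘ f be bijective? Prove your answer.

bijective

Injectivity: if g(f(x_1)) = g(f(x_2)) then f(x_1) = f(x_2) (g injective) so x_1 = x_2 (f injective).
Surjectivity: for c ∈ Z pick b with g(b) = c, then a with f(a) = b; then (g ∘ f)(a) = c.
Therefore g ∘ f is bijective.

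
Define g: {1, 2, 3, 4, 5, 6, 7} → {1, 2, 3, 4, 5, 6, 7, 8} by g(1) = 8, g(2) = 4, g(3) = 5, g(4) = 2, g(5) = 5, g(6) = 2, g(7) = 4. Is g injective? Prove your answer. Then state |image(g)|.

4

g(3) = 5 = g(5) with 3 ≠ 5, so g is not injective.
The image of g is {2, 4, 5, 8}, which has 4 elements.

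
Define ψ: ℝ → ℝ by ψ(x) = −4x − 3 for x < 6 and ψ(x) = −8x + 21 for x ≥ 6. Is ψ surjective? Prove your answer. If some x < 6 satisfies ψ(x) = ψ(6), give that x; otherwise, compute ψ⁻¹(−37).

Both pieces are strictly decreasing (slopes −4 and −8), so each is injective on its own interval.
The left piece maps (−∞, 6) onto (−27, ∞); the right piece maps [6, ∞) onto (−∞, −27].
These images together cover ℝ, so ψ is surjective.
Because the two images are disjoint, no x < 6 has ψ(x) = ψ(6), so we compute ψ⁻¹(−37): −37 lies in (−∞, −27], so solve −8x + 21 = −37: x = (−37 − 21)/(−8) = 29/4.

29/4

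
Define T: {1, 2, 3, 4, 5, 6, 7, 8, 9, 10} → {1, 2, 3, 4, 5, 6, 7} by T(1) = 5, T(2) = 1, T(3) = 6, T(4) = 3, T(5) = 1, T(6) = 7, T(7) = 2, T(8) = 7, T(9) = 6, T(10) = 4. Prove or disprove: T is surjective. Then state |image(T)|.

Every element of the codomain has a preimage: 1 = T(2), 2 = T(7), 3 = T(4), 4 = T(10), 5 = T(1), 6 = T(3), 7 = T(6).
So T is surjective.
The image of T is {1, 2, 3, 4, 5, 6, 7}, which has 7 elements.

7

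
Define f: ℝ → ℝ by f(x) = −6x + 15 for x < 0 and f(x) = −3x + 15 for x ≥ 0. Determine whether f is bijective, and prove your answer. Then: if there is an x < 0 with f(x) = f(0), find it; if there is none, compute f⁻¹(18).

-1/2

Both pieces are strictly decreasing (slopes −6 and −3), so each is injective on its own interval.
The left piece maps (−∞, 0) onto (15, ∞); the right piece maps [0, ∞) onto (−∞, 15].
Since 15 = 15, the images partition ℝ: f is injective and surjective, hence bijective.
Because the two images are disjoint, no x < 0 has f(x) = f(0), so we compute f⁻¹(18): 18 lies in (15, ∞), so solve −6x + 15 = 18: x = (18 − 15)/(−6) = −1/2.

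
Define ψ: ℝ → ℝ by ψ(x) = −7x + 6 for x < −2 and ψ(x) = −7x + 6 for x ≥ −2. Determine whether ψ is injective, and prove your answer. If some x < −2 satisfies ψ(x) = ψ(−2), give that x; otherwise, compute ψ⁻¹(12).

Both pieces are strictly decreasing (slopes −7 and −7), so each is injective on its own interval.
The left piece maps (−∞, −2) onto (20, ∞); the right piece maps [−2, ∞) onto (−∞, 20].
These images are disjoint, so no value is attained by both pieces. So ψ is injective.
Because the two images are disjoint, no x < −2 has ψ(x) = ψ(−2), so we compute ψ⁻¹(12): 12 lies in (−∞, 20], so solve −7x + 6 = 12: x = (12 − 6)/(−7) = −6/7.

-6/7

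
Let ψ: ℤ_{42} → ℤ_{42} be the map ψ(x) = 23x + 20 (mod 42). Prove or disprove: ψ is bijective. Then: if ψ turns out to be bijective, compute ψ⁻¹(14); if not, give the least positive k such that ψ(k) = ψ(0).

By definition, injectivity means: for all a, b in the domain, ψ(a) = ψ(b) implies a = b.
Suppose ψ(a) = ψ(b) in ℤ_{42}. Then 23a + 20 ≡ 23b + 20 (mod 42), therefore 23(a − b) ≡ 0 (mod 42).
Since gcd(23, 42) = 1, 23 is invertible modulo 42, so a − b ≡ 0 (mod 42), i.e. a = b.
We now compute 23⁻¹ mod 42 explicitly. Euclid's algorithm: 42 = 1·23 + 19, 23 = 1·19 + 4, 19 = 4·4 + 3, 4 = 1·3 + 1; back-substituting gives 1 = 11·23 − 6·42, so 23⁻¹ ≡ 11 (mod 42).
For any y ∈ ℤ_{42}, x = 11(y − 20) mod 42 satisfies ψ(x) = 23·11(y − 20) + 20 ≡ y (since 23·11 ≡ 1 mod 42). So every y has a preimage.
Therefore ψ is bijective.
Since ψ is bijective, we find ψ⁻¹(14): we need 23x ≡ 14 − 20 ≡ 36 (mod 42). Using 23⁻¹ = 11: x ≡ 11·36 = 396 = 9·42 + 18, so x = 18.
Check: ψ(18) = 23·18 + 20 = 434 = 10·42 + 14 ≡ 14 (mod 42).

18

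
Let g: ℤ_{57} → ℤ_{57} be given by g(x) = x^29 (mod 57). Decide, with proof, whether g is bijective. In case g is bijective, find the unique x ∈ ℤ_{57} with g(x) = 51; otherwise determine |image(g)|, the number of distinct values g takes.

Computing x^29 mod 57 for each x (by repeated squaring, reducing mod 57 at every step), the values g(0), g(1), …, g(56) are: 0, 1, 53, 48, 16, 44, 36, 49, 50, 24, 52, 26, 27, 40, 32, 3, 28, 23, 18, 19, 20, 15, 10, 35, 6, 55, 11, 12, 43, 14, 45, 46, 2, 51, 22, 47, 42, 37, 38, 39, 34, 29, 54, 25, 17, 30, 31, 5, 33, 7, 8, 21, 13, 41, 9, 4, 56.
Every element of ℤ_{57} appears exactly once in this list, so g is a bijection, and in particular bijective.
Since g is bijective, we read off the preimage of 51 from the same table: g(33) = 51, so g⁻¹(51) = 33.

33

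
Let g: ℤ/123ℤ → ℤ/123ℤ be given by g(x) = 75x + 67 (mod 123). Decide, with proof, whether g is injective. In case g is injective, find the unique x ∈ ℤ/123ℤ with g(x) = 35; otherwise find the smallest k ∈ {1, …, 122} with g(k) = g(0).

41

Recall: injectivity means: for all s, t in the domain, g(s) = g(t) implies s = t.
We have gcd(75, 123) = 3 > 1. Taking s = 0 and t = 41: g(0) = 67 and g(41) = 75·41 + 67 = 3142 ≡ 67 (mod 123).
So g(0) = g(41) while 0 ≠ 41, hence g is not injective.
Since g is not injective, we find the least positive k with g(k) = g(0): this means 75k ≡ 0 (mod 123), i.e. 123 ∣ 75k. Since gcd(75, 123) = 3, dividing through by 3 this holds exactly when 41 ∣ 25k, and as gcd(25, 41) = 1, exactly when 41 ∣ k.
The smallest positive such k is 41.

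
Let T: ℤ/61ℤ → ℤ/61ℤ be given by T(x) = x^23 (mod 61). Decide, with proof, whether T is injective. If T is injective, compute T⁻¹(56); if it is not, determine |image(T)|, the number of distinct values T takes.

25

Since 61 is prime, the nonzero elements of ℤ/61ℤ form a cyclic group of order 60.
As gcd(23, 60) = 1, raising to the 23rd power is a bijection on this group: if a^23 ≡ b^23 then (ab^{−1})^23 = 1, and the only element of order dividing gcd(23, 60) = 1 is 1, so a = b.
With T(0) = 0 this makes T injective on all of ℤ/61ℤ, hence bijective (finite equal-size domain and codomain). In particular T is injective.
Since T is injective, we find the preimage of 56. The inverse of x ↦ x^23 on (ℤ/61ℤ)^× is x ↦ x^47, because 23·47 = 1081 = 18·60 + 1 ≡ 1 (mod 60) and x^{60} = 1 for x ≠ 0 (Fermat). So T⁻¹(56) = 56^47 mod 61.
Repeated squaring mod 61: 56^1 ≡ 56, 56^2 ≡ 56² = 3136 ≡ 25, 56^4 ≡ 25² = 625 ≡ 15, 56^8 ≡ 15² = 225 ≡ 42, 56^16 ≡ 42² = 1764 ≡ 56, 56^32 ≡ 56² = 3136 ≡ 25. Since 47 = 32 + 8 + 4 + 2 + 1, 56^47 ≡ 25·42·15·25·56: 25·42 = 1050 ≡ 13, then 13·15 = 195 ≡ 12, then 12·25 = 300 ≡ 56, then 56·56 = 3136 ≡ 25. So 56^47 ≡ 25 (mod 61).
Hence T⁻¹(56) = 25.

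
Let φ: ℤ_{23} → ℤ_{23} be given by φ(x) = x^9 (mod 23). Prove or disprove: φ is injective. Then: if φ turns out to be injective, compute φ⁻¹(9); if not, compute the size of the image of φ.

8

Since 23 is prime, the nonzero elements of ℤ_{23} form a cyclic group of order 22.
As gcd(9, 22) = 1, raising to the 9th power is a bijection on this group: if s^9 ≡ t^9 then (st^{−1})^9 = 1, and the only element of order dividing gcd(9, 22) = 1 is 1, so s = t.
With φ(0) = 0 this makes φ injective on all of ℤ_{23}, hence bijective (finite equal-size domain and codomain). In particular φ is injective.
Since φ is injective, we find the preimage of 9. The inverse of x ↦ x^9 on (ℤ_{23})^× is x ↦ x^5, because 9·5 = 45 = 2·22 + 1 ≡ 1 (mod 22) and x^{22} = 1 for x ≠ 0 (Fermat). So φ⁻¹(9) = 9^5 mod 23.
Repeated squaring mod 23: 9^1 ≡ 9, 9^2 ≡ 9² = 81 ≡ 12, 9^4 ≡ 12² = 144 ≡ 6. Since 5 = 4 + 1, 9^5 ≡ 6·9: 6·9 = 54 ≡ 8. So 9^5 ≡ 8 (mod 23).
Hence φ⁻¹(9) = 8.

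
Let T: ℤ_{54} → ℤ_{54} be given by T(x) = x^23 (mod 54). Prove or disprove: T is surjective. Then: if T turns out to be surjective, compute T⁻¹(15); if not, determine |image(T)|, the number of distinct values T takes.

T(0) = 0^23 = 0.
T(6): Repeated squaring mod 54: 6^1 ≡ 6, 6^2 ≡ 6² = 36, 6^4 ≡ 36² = 1296 ≡ 0, 6^8 ≡ 0² = 0, 6^16 ≡ 0² = 0. Since 23 = 16 + 4 + 2 + 1, 6^23 ≡ 0·0·36·6: 0·0 = 0, then 0·36 = 0, then 0·6 = 0. So 6^23 ≡ 0 (mod 54).
So T(0) = T(6) = 0 while 0 ≠ 6, thus T is not injective.
A non-injective map from the 54-element set ℤ_{54} to itself takes at most 53 distinct values, so it cannot be surjective. Hence T is not surjective.
Since T is not surjective, we determine |image(T)|. Computing x^23 mod 54 for each x (by repeated squaring, reducing mod 54 at every step), the values T(0), T(1), …, T(53) are: 0, 1, 32, 27, 52, 47, 0, 13, 44, 27, 46, 23, 0, 43, 38, 27, 4, 35, 0, 37, 14, 27, 34, 29, 0, 49, 26, 27, 28, 5, 0, 25, 20, 27, 40, 17, 0, 19, 50, 27, 16, 11, 0, 31, 8, 27, 10, 41, 0, 7, 2, 27, 22, 53.
The distinct values are {0, 1, 2, 4, 5, 7, 8, 10, 11, 13, 14, 16, 17, 19, 20, 22, 23, 25, 26, 27, 28, 29, 31, 32, 34, 35, 37, 38, 40, 41, 43, 44, 46, 47, 49, 50, 52, 53}; there are 38 of them.

38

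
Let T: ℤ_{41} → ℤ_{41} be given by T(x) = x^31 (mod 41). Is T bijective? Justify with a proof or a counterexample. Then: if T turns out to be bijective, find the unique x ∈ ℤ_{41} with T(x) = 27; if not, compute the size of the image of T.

Since 41 is prime, the nonzero elements of ℤ_{41} form a cyclic group of order 40.
As gcd(31, 40) = 1, raising to the 31st power is a bijection on this group: if u^31 ≡ v^31 then (uv^{−1})^31 = 1, and the only element of order dividing gcd(31, 40) = 1 is 1, so u = v.
With T(0) = 0 this makes T injective on all of ℤ_{41}, hence bijective (finite equal-size domain and codomain). In particular T is bijective.
Since T is bijective, we find the preimage of 27. The inverse of x ↦ x^31 on (ℤ_{41})^× is x ↦ x^31, because 31·31 = 961 = 24·40 + 1 ≡ 1 (mod 40) and x^{40} = 1 for x ≠ 0 (Fermat). So T⁻¹(27) = 27^31 mod 41.
Repeated squaring mod 41: 27^1 ≡ 27, 27^2 ≡ 27² = 729 ≡ 32, 27^4 ≡ 32² = 1024 ≡ 40, 27^8 ≡ 40² = 1600 ≡ 1, 27^16 ≡ 1² = 1. Since 31 = 16 + 8 + 4 + 2 + 1, 27^31 ≡ 1·1·40·32·27: 1·1 = 1, then 1·40 = 40, then 40·32 = 1280 ≡ 9, then 9·27 = 243 ≡ 38. So 27^31 ≡ 38 (mod 41).
Hence T⁻¹(27) = 38.

38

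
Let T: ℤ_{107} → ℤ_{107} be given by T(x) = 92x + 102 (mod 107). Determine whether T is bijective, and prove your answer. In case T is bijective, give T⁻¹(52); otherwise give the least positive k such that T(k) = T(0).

39

If T(x_1) = T(x_2), then 92x_1 ≡ 92x_2 (mod 107). Because gcd(92, 107) = 1, we may cancel 92 to get x_1 ≡ x_2 (mod 107).
We now compute 92⁻¹ mod 107 explicitly. Euclid's algorithm: 107 = 1·92 + 15, 92 = 6·15 + 2, 15 = 7·2 + 1; back-substituting gives 1 = 57·92 − 49·107, so 92⁻¹ ≡ 57 (mod 107).
Then y ↦ 57(y − 102) is a two-sided inverse to T, so every y ∈ ℤ_{107} has a preimage.
Hence T is bijective.
Since T is bijective, we find T⁻¹(52): we need 92x ≡ 52 − 102 ≡ 57 (mod 107). Using 92⁻¹ = 57: x ≡ 57·57 = 3249 = 30·107 + 39, so x = 39.
Check: T(39) = 92·39 + 102 = 3690 = 34·107 + 52 ≡ 52 (mod 107).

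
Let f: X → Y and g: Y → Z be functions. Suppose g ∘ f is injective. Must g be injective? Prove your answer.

not injective

No. Take X = {1}, Y = {1, 2, 3, 4}, Z = {1, 2, 3, 4}, f(a) = a for each a ∈ X, and g(b) = 3 if b ∈ {3, 4} else g(b) = b.
Then g ∘ f = f is injective (X ⊂ Y and f is the inclusion), but g(3) = g(4) = 3 with 3 ≠ 4, so g is not injective.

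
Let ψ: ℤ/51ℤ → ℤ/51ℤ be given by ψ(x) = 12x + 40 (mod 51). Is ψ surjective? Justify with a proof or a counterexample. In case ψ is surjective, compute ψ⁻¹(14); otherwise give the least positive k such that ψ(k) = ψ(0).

Since gcd(12, 51) = 3, we have 12x ≡ 0 (mod 3) for all x, so ψ(x) ≡ 1 (mod 3).
But 0 ≢ 1 (mod 3), so 0 ∈ ℤ/51ℤ has no preimage. So ψ is not surjective.
Since ψ is not surjective, we find the least positive k with ψ(k) = ψ(0): this means 12k ≡ 0 (mod 51), i.e. 51 ∣ 12k. Since gcd(12, 51) = 3, dividing through by 3 this holds exactly when 17 ∣ 4k, and as gcd(4, 17) = 1, exactly when 17 ∣ k.
The smallest positive such k is 17.

17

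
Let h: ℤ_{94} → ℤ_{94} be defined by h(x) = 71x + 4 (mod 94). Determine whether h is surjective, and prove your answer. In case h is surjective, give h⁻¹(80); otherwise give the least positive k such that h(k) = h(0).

Since gcd(71, 94) = 1, 71 is invertible modulo 94. Euclid's algorithm: 94 = 1·71 + 23, 71 = 3·23 + 2, 23 = 11·2 + 1; back-substituting gives 1 = 49·71 − 37·94, so 71⁻¹ ≡ 49 (mod 94).
Then y ↦ 49(y − 4) is a two-sided inverse to h, so every y ∈ ℤ_{94} has a preimage.
Hence h is surjective.
Since h is surjective, we compute h⁻¹(80): solve 71x + 4 ≡ 80 (mod 94), i.e. 71x ≡ 76 (mod 94).
Multiplying by 71⁻¹ = 49 gives x ≡ 49·76 = 3724 = 39·94 + 58 ≡ 58 (mod 94).
Check: h(58) = 71·58 + 4 = 4122 = 43·94 + 80 ≡ 80 (mod 94).

58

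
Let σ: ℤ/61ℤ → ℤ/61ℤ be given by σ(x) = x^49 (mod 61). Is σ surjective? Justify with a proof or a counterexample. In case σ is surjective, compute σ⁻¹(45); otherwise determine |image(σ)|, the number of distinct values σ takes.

39

Since 61 is prime, the nonzero elements of ℤ/61ℤ form a cyclic group of order 60.
As gcd(49, 60) = 1, raising to the 49th power is a bijection on this group: if u^49 ≡ v^49 then (uv^{−1})^49 = 1, and the only element of order dividing gcd(49, 60) = 1 is 1, so u = v.
With σ(0) = 0 this makes σ injective on all of ℤ/61ℤ, hence bijective (finite equal-size domain and codomain). In particular σ is surjective.
Since σ is surjective, we find the preimage of 45. The inverse of x ↦ x^49 on (ℤ/61ℤ)^× is x ↦ x^49, because 49·49 = 2401 = 40·60 + 1 ≡ 1 (mod 60) and x^{60} = 1 for x ≠ 0 (Fermat). So σ⁻¹(45) = 45^49 mod 61.
Repeated squaring mod 61: 45^1 ≡ 45, 45^2 ≡ 45² = 2025 ≡ 12, 45^4 ≡ 12² = 144 ≡ 22, 45^8 ≡ 22² = 484 ≡ 57, 45^16 ≡ 57² = 3249 ≡ 16, 45^32 ≡ 16² = 256 ≡ 12. Since 49 = 32 + 16 + 1, 45^49 ≡ 12·16·45: 12·16 = 192 ≡ 9, then 9·45 = 405 ≡ 39. So 45^49 ≡ 39 (mod 61).
Hence σ⁻¹(45) = 39.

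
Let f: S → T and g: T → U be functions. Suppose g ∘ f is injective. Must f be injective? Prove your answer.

injective

Suppose f(a) = f(b). Applying g: (g ∘ f)(a) = (g ∘ f)(b). Since g ∘ f is injective, a = b. So f is injective.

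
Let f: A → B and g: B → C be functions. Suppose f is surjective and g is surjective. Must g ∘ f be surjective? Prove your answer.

surjective

Let c ∈ C. Since g is surjective, there is b ∈ B with g(b) = c. Since f is surjective, there is a ∈ A with f(a) = b.
Then (g ∘ f)(a) = g(b) = c. Therefore g ∘ f is surjective.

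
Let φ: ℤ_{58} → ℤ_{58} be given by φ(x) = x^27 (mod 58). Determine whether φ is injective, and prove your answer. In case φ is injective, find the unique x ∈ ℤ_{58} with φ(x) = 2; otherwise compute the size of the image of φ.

44

Computing x^27 mod 58 for each x (by repeated squaring, reducing mod 58 at every step), the values φ(0), φ(1), …, φ(57) are: 0, 1, 44, 39, 22, 35, 34, 25, 40, 13, 32, 37, 46, 9, 56, 31, 20, 41, 50, 55, 16, 47, 4, 53, 52, 7, 48, 43, 28, 29, 30, 15, 10, 51, 6, 5, 54, 11, 42, 3, 8, 17, 38, 27, 2, 49, 12, 21, 26, 45, 18, 33, 24, 23, 36, 19, 14, 57.
Every element of ℤ_{58} appears exactly once in this list, so φ is a bijection, and in particular injective.
Since φ is injective, we read off the preimage of 2 from the same table: φ(44) = 2, so φ⁻¹(2) = 44.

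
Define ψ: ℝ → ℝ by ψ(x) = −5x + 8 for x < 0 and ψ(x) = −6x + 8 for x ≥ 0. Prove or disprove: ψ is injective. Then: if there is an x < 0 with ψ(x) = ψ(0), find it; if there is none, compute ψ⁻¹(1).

7/6

Both pieces are strictly decreasing (slopes −5 and −6), so each is injective on its own interval.
The left piece maps (−∞, 0) onto (8, ∞); the right piece maps [0, ∞) onto (−∞, 8].
These images are disjoint, so no value is attained by both pieces. Thus ψ is injective.
Because the two images are disjoint, no x < 0 has ψ(x) = ψ(0), so we compute ψ⁻¹(1): 1 lies in (−∞, 8], so solve −6x + 8 = 1: x = (1 − 8)/(−6) = 7/6.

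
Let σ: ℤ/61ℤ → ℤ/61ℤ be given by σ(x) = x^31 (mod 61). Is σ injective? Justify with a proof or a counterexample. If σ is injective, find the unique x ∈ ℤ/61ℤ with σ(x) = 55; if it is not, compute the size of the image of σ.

Since 61 is prime, the nonzero elements of ℤ/61ℤ form a cyclic group of order 60.
As gcd(31, 60) = 1, raising to the 31st power is a bijection on this group: if s^31 ≡ t^31 then (st^{−1})^31 = 1, and the only element of order dividing gcd(31, 60) = 1 is 1, so s = t.
With σ(0) = 0 this makes σ injective on all of ℤ/61ℤ, hence bijective (finite equal-size domain and codomain). In particular σ is injective.
Since σ is injective, we find the preimage of 55. The inverse of x ↦ x^31 on (ℤ/61ℤ)^× is x ↦ x^31, because 31·31 = 961 = 16·60 + 1 ≡ 1 (mod 60) and x^{60} = 1 for x ≠ 0 (Fermat). So σ⁻¹(55) = 55^31 mod 61.
Repeated squaring mod 61: 55^1 ≡ 55, 55^2 ≡ 55² = 3025 ≡ 36, 55^4 ≡ 36² = 1296 ≡ 15, 55^8 ≡ 15² = 225 ≡ 42, 55^16 ≡ 42² = 1764 ≡ 56. Since 31 = 16 + 8 + 4 + 2 + 1, 55^31 ≡ 56·42·15·36·55: 56·42 = 2352 ≡ 34, then 34·15 = 510 ≡ 22, then 22·36 = 792 ≡ 60, then 60·55 = 3300 ≡ 6. So 55^31 ≡ 6 (mod 61).
Hence σ⁻¹(55) = 6.

6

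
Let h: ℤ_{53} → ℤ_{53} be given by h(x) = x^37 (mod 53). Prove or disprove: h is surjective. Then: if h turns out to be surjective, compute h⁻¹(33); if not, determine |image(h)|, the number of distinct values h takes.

Since 53 is prime, the nonzero elements of ℤ_{53} form a cyclic group of order 52.
As gcd(37, 52) = 1, raising to the 37th power is a bijection on this group: if a^37 ≡ b^37 then (ab^{−1})^37 = 1, and the only element of order dividing gcd(37, 52) = 1 is 1, so a = b.
With h(0) = 0 this makes h injective on all of ℤ_{53}, hence bijective (finite equal-size domain and codomain). In particular h is surjective.
Since h is surjective, we find the preimage of 33. The inverse of x ↦ x^37 on (ℤ_{53})^× is x ↦ x^45, because 37·45 = 1665 = 32·52 + 1 ≡ 1 (mod 52) and x^{52} = 1 for x ≠ 0 (Fermat). So h⁻¹(33) = 33^45 mod 53.
Repeated squaring mod 53: 33^1 ≡ 33, 33^2 ≡ 33² = 1089 ≡ 29, 33^4 ≡ 29² = 841 ≡ 46, 33^8 ≡ 46² = 2116 ≡ 49, 33^16 ≡ 49² = 2401 ≡ 16, 33^32 ≡ 16² = 256 ≡ 44. Since 45 = 32 + 8 + 4 + 1, 33^45 ≡ 44·49·46·33: 44·49 = 2156 ≡ 36, then 36·46 = 1656 ≡ 13, then 13·33 = 429 ≡ 5. So 33^45 ≡ 5 (mod 53).
Hence h⁻¹(33) = 5.

5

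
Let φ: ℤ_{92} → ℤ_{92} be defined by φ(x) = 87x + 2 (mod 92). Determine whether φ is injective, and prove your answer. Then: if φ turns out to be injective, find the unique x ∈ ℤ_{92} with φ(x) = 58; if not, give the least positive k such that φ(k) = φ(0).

44

By definition, φ is injective if φ(u) = φ(v) implies u = v.
Suppose φ(u) = φ(v) in ℤ_{92}. Then 87u + 2 ≡ 87v + 2 (mod 92), therefore 87(u − v) ≡ 0 (mod 92).
Since gcd(87, 92) = 1, 87 is invertible modulo 92, therefore u − v ≡ 0 (mod 92), i.e. u = v.
Therefore φ is injective.
We now compute 87⁻¹ mod 92 explicitly. Euclid's algorithm: 92 = 1·87 + 5, 87 = 17·5 + 2, 5 = 2·2 + 1; back-substituting gives 1 = 55·87 − 52·92, so 87⁻¹ ≡ 55 (mod 92).
Since φ is injective, we compute φ⁻¹(58): solve 87x + 2 ≡ 58 (mod 92), i.e. 87x ≡ 56 (mod 92).
Multiplying by 87⁻¹ = 55 gives x ≡ 55·56 = 3080 = 33·92 + 44 ≡ 44 (mod 92).
Check: φ(44) = 87·44 + 2 = 3830 = 41·92 + 58 ≡ 58 (mod 92).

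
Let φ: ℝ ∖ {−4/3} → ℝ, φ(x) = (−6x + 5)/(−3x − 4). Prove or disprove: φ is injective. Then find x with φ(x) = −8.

Suppose φ(a) = φ(b). Cross-multiplying: (−6a + 5)(−3b − 4) = (−6b + 5)(−3a − 4).
Expanding both sides and cancelling the symmetric terms leaves 39·(a − b) = 0. Since 39 ≠ 0, a = b. So φ is injective.
Solving φ(x) = −8: cross-multiplying gives −6x + 5 = −8(−3x − 4), which rearranges to −30x = 27, so x = −9/10.

-9/10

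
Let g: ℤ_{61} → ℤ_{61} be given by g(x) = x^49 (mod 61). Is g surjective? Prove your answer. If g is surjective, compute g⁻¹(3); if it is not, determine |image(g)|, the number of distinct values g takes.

41

Since 61 is prime, the nonzero elements of ℤ_{61} form a cyclic group of order 60.
As gcd(49, 60) = 1, raising to the 49th power is a bijection on this group: if u^49 ≡ v^49 then (uv^{−1})^49 = 1, and the only element of order dividing gcd(49, 60) = 1 is 1, so u = v.
With g(0) = 0 this makes g injective on all of ℤ_{61}, hence bijective (finite equal-size domain and codomain). In particular g is surjective.
Since g is surjective, we find the preimage of 3. The inverse of x ↦ x^49 on (ℤ_{61})^× is x ↦ x^49, because 49·49 = 2401 = 40·60 + 1 ≡ 1 (mod 60) and x^{60} = 1 for x ≠ 0 (Fermat). So g⁻¹(3) = 3^49 mod 61.
Repeated squaring mod 61: 3^1 ≡ 3, 3^2 ≡ 3² = 9, 3^4 ≡ 9² = 81 ≡ 20, 3^8 ≡ 20² = 400 ≡ 34, 3^16 ≡ 34² = 1156 ≡ 58, 3^32 ≡ 58² = 3364 ≡ 9. Since 49 = 32 + 16 + 1, 3^49 ≡ 9·58·3: 9·58 = 522 ≡ 34, then 34·3 = 102 ≡ 41. So 3^49 ≡ 41 (mod 61).
Hence g⁻¹(3) = 41.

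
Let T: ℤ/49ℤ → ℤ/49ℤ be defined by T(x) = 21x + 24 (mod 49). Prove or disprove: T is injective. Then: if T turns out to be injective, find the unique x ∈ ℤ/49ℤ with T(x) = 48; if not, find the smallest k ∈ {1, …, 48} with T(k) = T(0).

7

We have gcd(21, 49) = 7 > 1. Taking u = 0 and v = 7: T(0) = 24 and T(7) = 21·7 + 24 = 171 ≡ 24 (mod 49).
So T(0) = T(7) while 0 ≠ 7, so T is not injective.
Since T is not injective, we find the least positive k with T(k) = T(0): this means 21k ≡ 0 (mod 49), i.e. 49 ∣ 21k. Since gcd(21, 49) = 7, dividing through by 7 this holds exactly when 7 ∣ 3k, and as gcd(3, 7) = 1, exactly when 7 ∣ k.
The smallest positive such k is 7.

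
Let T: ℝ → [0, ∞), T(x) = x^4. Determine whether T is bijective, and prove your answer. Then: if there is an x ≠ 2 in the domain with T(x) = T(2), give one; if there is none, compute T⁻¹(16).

-2

T(2) = 16 = (−2)^4 = T(−2) (since 4 is even), with 2 ≠ −2. So T is not injective, hence not bijective.
For the follow-up, such an x exists: taking x = −2 ∈ ℝ gives T(−2) = 16 = T(2) with −2 ≠ 2.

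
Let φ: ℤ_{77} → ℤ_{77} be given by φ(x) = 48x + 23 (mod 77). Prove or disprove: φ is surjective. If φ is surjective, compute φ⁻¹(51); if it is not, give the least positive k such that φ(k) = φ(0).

7

Since gcd(48, 77) = 1, 48 is invertible modulo 77. Euclid's algorithm: 77 = 1·48 + 29, 48 = 1·29 + 19, 29 = 1·19 + 10, 19 = 1·10 + 9, 10 = 1·9 + 1; back-substituting gives 1 = 69·48 − 43·77, so 48⁻¹ ≡ 69 (mod 77).
Then y ↦ 69(y − 23) is a two-sided inverse to φ, so every y ∈ ℤ_{77} has a preimage.
Thus φ is surjective.
Since φ is surjective, we find φ⁻¹(51): we need 48x ≡ 51 − 23 ≡ 28 (mod 77). Using 48⁻¹ = 69: x ≡ 69·28 = 1932 = 25·77 + 7, so x = 7.
Check: φ(7) = 48·7 + 23 = 359 = 4·77 + 51 ≡ 51 (mod 77).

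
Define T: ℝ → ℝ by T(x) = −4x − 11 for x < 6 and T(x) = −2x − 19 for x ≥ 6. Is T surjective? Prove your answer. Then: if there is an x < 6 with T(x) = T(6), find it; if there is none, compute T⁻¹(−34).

5

Both pieces are strictly decreasing (slopes −4 and −2), so each is injective on its own interval.
The left piece maps (−∞, 6) onto (−35, ∞); the right piece maps [6, ∞) onto (−∞, −31].
The union (−35, ∞) ∪ (−∞, −31] covers ℝ, so T is surjective.
For the follow-up: the images overlap, so an x < 6 with T(x) = T(6) exists. T(6) = −31; solving −4x − 11 = −31 for x < 6 gives x = (−31 + 11)/(−4) = 5.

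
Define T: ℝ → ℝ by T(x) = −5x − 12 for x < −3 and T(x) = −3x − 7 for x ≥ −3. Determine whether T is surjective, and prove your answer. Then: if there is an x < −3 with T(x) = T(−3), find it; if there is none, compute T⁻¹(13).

-5

Both pieces are strictly decreasing (slopes −5 and −3), so each is injective on its own interval.
The left piece maps (−∞, −3) onto (3, ∞); the right piece maps [−3, ∞) onto (−∞, 2].
The union (3, ∞) ∪ (−∞, 2] omits the interval between 3 and 2; in particular 3 has no preimage. So T is not surjective.
Because the two images are disjoint, no x < −3 has T(x) = T(−3), so we compute T⁻¹(13): 13 lies in (3, ∞), so solve −5x − 12 = 13: x = (13 + 12)/(−5) = −5.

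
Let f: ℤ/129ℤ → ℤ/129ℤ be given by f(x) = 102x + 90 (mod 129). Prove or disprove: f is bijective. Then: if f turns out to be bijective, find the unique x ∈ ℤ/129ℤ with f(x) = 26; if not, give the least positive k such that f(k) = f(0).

We have gcd(102, 129) = 3 > 1. Taking u = 0 and v = 43: f(0) = 90 and f(43) = 102·43 + 90 = 4476 ≡ 90 (mod 129).
So f(0) = f(43) while 0 ≠ 43, so f is not injective, hence not bijective.
Since f is not bijective, we find the least positive k with f(k) = f(0): this means 102k ≡ 0 (mod 129), i.e. 129 ∣ 102k. Since gcd(102, 129) = 3, dividing through by 3 this holds exactly when 43 ∣ 34k, and as gcd(34, 43) = 1, exactly when 43 ∣ k.
The smallest positive such k is 43.

43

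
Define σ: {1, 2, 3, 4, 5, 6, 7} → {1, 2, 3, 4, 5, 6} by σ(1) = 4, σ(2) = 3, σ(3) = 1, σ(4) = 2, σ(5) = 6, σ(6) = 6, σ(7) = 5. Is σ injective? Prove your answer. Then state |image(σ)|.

6

σ(5) = 6 = σ(6) with 5 ≠ 6, so σ is not injective.
The image of σ is {1, 2, 3, 4, 5, 6}, which has 6 elements.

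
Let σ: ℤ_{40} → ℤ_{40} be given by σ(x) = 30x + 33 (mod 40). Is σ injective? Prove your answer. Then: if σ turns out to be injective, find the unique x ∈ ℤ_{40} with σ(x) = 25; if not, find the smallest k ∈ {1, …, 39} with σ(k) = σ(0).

We have gcd(30, 40) = 10 > 1. Taking s = 0 and t = 4: σ(0) = 33 and σ(4) = 30·4 + 33 = 153 ≡ 33 (mod 40).
So σ(0) = σ(4) while 0 ≠ 4, so σ is not injective.
Since σ is not injective, we find the least positive k with σ(k) = σ(0): this means 30k ≡ 0 (mod 40), i.e. 40 ∣ 30k. Since gcd(30, 40) = 10, dividing through by 10 this holds exactly when 4 ∣ 3k, and as gcd(3, 4) = 1, exactly when 4 ∣ k.
The smallest positive such k is 4.

4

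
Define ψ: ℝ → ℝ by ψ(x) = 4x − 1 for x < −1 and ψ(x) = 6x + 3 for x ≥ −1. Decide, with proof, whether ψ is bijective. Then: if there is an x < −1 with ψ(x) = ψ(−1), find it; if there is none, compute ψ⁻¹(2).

-1/6

Both pieces are strictly increasing (slopes 4 and 6), so each is injective on its own interval.
The left piece maps (−∞, −1) onto (−∞, −5); the right piece maps [−1, ∞) onto [−3, ∞).
The images leave a gap (−5 has no preimage), so ψ is not surjective, hence not bijective.
Because the two images are disjoint, no x < −1 has ψ(x) = ψ(−1), so we compute ψ⁻¹(2): 2 lies in [−3, ∞), so solve 6x + 3 = 2: x = (2 − 3)/6 = −1/6.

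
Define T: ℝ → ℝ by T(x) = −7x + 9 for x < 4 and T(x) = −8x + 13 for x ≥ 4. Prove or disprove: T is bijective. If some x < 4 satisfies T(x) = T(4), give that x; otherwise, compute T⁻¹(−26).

39/8

Both pieces are strictly decreasing (slopes −7 and −8), so each is injective on its own interval.
The left piece maps (−∞, 4) onto (−19, ∞); the right piece maps [4, ∞) onto (−∞, −19].
Since −19 = −19, the images partition ℝ: T is injective and surjective, hence bijective.
Because the two images are disjoint, no x < 4 has T(x) = T(4), so we compute T⁻¹(−26): −26 lies in (−∞, −19], so solve −8x + 13 = −26: x = (−26 − 13)/(−8) = 39/8.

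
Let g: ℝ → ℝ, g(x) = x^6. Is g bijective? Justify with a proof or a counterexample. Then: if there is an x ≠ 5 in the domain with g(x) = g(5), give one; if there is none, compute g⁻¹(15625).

-5

g(5) = 15625 = (−5)^6 = g(−5) (since 6 is even), with 5 ≠ −5. So g is not injective, hence not bijective.
For the follow-up, such an x exists: taking x = −5 ∈ ℝ gives g(−5) = 15625 = g(5) with −5 ≠ 5.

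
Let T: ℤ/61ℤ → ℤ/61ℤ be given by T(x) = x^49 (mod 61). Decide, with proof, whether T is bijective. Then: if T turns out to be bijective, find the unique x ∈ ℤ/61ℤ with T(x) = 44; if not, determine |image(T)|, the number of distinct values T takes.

Since 61 is prime, the nonzero elements of ℤ/61ℤ form a cyclic group of order 60.
As gcd(49, 60) = 1, raising to the 49th power is a bijection on this group: if x_1^49 ≡ x_2^49 then (x_1x_2^{−1})^49 = 1, and the only element of order dividing gcd(49, 60) = 1 is 1, so x_1 = x_2.
With T(0) = 0 this makes T injective on all of ℤ/61ℤ, hence bijective (finite equal-size domain and codomain). In particular T is bijective.
Since T is bijective, we find the preimage of 44. The inverse of x ↦ x^49 on (ℤ/61ℤ)^× is x ↦ x^49, because 49·49 = 2401 = 40·60 + 1 ≡ 1 (mod 60) and x^{60} = 1 for x ≠ 0 (Fermat). So T⁻¹(44) = 44^49 mod 61.
Repeated squaring mod 61: 44^1 ≡ 44, 44^2 ≡ 44² = 1936 ≡ 45, 44^4 ≡ 45² = 2025 ≡ 12, 44^8 ≡ 12² = 144 ≡ 22, 44^16 ≡ 22² = 484 ≡ 57, 44^32 ≡ 57² = 3249 ≡ 16. Since 49 = 32 + 16 + 1, 44^49 ≡ 16·57·44: 16·57 = 912 ≡ 58, then 58·44 = 2552 ≡ 51. So 44^49 ≡ 51 (mod 61).
Hence T⁻¹(44) = 51.

51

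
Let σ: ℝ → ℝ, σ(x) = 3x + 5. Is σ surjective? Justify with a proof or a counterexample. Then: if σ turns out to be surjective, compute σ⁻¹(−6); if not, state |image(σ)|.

For any y ∈ ℝ, x = (y − 5)/3 satisfies σ(x) = y.
Therefore σ is surjective.
Since σ is surjective, we compute σ⁻¹(−6) = (−6 − 5)/3 = −11/3.

-11/3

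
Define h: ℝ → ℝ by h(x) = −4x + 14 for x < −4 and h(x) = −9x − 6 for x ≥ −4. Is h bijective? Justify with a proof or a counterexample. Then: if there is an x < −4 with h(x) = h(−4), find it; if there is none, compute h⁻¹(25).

-31/9

Both pieces are strictly decreasing (slopes −4 and −9), so each is injective on its own interval.
The left piece maps (−∞, −4) onto (30, ∞); the right piece maps [−4, ∞) onto (−∞, 30].
Since 30 = 30, the images partition ℝ: h is injective and surjective, hence bijective.
Because the two images are disjoint, no x < −4 has h(x) = h(−4), so we compute h⁻¹(25): 25 lies in (−∞, 30], so solve −9x − 6 = 25: x = (25 + 6)/(−9) = −31/9.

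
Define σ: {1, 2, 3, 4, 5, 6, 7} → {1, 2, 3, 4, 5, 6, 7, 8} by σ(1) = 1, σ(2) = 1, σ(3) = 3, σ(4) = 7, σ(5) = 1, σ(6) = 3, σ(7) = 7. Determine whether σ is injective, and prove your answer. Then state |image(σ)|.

3

σ(1) = 1 = σ(2) with 1 ≠ 2, so σ is not injective.
The image of σ is {1, 3, 7}, which has 3 elements.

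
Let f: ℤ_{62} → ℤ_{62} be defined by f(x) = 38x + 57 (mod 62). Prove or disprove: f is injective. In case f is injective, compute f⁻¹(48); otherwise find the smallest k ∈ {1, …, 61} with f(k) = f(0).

31

We have gcd(38, 62) = 2 > 1. Taking s = 0 and t = 31: f(0) = 57 and f(31) = 38·31 + 57 = 1235 ≡ 57 (mod 62).
So f(0) = f(31) while 0 ≠ 31, thus f is not injective.
Since f is not injective, we find the least positive k with f(k) = f(0): this means 38k ≡ 0 (mod 62), i.e. 62 ∣ 38k. Since gcd(38, 62) = 2, dividing through by 2 this holds exactly when 31 ∣ 19k, and as gcd(19, 31) = 1, exactly when 31 ∣ k.
The smallest positive such k is 31.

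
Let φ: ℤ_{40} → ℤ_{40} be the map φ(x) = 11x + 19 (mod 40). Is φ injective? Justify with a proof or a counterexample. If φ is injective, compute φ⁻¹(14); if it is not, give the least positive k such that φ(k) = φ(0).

25

Recall that φ is injective if φ(u) = φ(v) implies u = v.
Suppose φ(u) = φ(v) in ℤ_{40}. Then 11u + 19 ≡ 11v + 19 (mod 40), therefore 11(u − v) ≡ 0 (mod 40).
Since gcd(11, 40) = 1, 11 is invertible modulo 40, therefore u − v ≡ 0 (mod 40), i.e. u = v.
Hence φ is injective.
We now compute 11⁻¹ mod 40 explicitly. Euclid's algorithm: 40 = 3·11 + 7, 11 = 1·7 + 4, 7 = 1·4 + 3, 4 = 1·3 + 1; back-substituting gives 1 = 11·11 − 3·40, so 11⁻¹ ≡ 11 (mod 40).
Since φ is injective, we compute φ⁻¹(14): solve 11x + 19 ≡ 14 (mod 40), i.e. 11x ≡ 35 (mod 40).
Multiplying by 11⁻¹ = 11 gives x ≡ 11·35 = 385 = 9·40 + 25 ≡ 25 (mod 40).
Check: φ(25) = 11·25 + 19 = 294 = 7·40 + 14 ≡ 14 (mod 40).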